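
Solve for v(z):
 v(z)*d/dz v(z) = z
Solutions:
 v(z) = -sqrt(C1 + z^2)
 v(z) = sqrt(C1 + z^2)


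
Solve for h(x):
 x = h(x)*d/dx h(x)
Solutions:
 h(x) = -sqrt(C1 + x^2)
 h(x) = sqrt(C1 + x^2)


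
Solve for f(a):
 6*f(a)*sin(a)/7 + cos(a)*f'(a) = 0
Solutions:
 f(a) = C1*cos(a)^(6/7)


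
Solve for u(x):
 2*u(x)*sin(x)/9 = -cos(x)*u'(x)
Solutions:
 u(x) = C1*cos(x)^(2/9)


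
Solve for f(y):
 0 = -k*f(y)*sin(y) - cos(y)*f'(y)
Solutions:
 f(y) = C1*exp(k*log(cos(y)))


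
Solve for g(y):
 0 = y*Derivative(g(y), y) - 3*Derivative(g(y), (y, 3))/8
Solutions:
 g(y) = C1 + Integral(C2*airyai(2*3^(2/3)*y/3) + C3*airybi(2*3^(2/3)*y/3), y)


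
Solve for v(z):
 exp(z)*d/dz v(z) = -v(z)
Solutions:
 v(z) = C1*exp(exp(-z))


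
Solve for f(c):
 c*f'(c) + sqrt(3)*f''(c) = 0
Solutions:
 f(c) = C1 + C2*erf(sqrt(2)*3^(3/4)*c/6)


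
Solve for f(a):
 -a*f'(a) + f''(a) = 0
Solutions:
 f(a) = C1 + C2*erfi(sqrt(2)*a/2)


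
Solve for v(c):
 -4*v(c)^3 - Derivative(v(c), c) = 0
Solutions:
 v(c) = -sqrt(2)*sqrt(-1/(C1 - 4*c))/2
 v(c) = sqrt(2)*sqrt(-1/(C1 - 4*c))/2


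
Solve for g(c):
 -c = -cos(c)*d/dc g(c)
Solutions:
 g(c) = C1 + Integral(c/cos(c), c)


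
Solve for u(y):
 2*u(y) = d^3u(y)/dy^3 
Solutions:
 u(y) = C3*exp(2^(1/3)*y) + (C1*sin(2^(1/3)*sqrt(3)*y/2) + C2*cos(2^(1/3)*sqrt(3)*y/2))*exp(-2^(1/3)*y/2)


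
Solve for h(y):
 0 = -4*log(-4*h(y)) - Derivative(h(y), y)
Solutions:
 Integral(1/(log(-_y) + 2*log(2)), (_y, h(y)))/4 = C1 - y


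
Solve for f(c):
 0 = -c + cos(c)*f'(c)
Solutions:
 f(c) = C1 + Integral(c/cos(c), c)


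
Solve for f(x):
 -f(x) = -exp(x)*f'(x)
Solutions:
 f(x) = C1*exp(-exp(-x))


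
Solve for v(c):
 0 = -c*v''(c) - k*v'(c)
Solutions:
 v(c) = C1 + c^(1 - re(k))*(C2*sin(log(c)*Abs(im(k))) + C3*cos(log(c)*im(k)))


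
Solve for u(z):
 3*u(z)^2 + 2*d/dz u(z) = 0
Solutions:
 u(z) = 2/(C1 + 3*z)


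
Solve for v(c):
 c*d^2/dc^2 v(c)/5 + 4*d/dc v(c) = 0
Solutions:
 v(c) = C1 + C2/c^19


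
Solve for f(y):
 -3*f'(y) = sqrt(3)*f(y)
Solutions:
 f(y) = C1*exp(-sqrt(3)*y/3)


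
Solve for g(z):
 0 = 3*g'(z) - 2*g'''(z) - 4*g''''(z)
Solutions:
 g(z) = C1 + C2*exp(-z*((9*sqrt(79) + 80)^(-1/3) + 2 + (9*sqrt(79) + 80)^(1/3))/12)*sin(sqrt(3)*z*(-(9*sqrt(79) + 80)^(1/3) + (9*sqrt(79) + 80)^(-1/3))/12) + C3*exp(-z*((9*sqrt(79) + 80)^(-1/3) + 2 + (9*sqrt(79) + 80)^(1/3))/12)*cos(sqrt(3)*z*(-(9*sqrt(79) + 80)^(1/3) + (9*sqrt(79) + 80)^(-1/3))/12) + C4*exp(z*(-1 + (9*sqrt(79) + 80)^(-1/3) + (9*sqrt(79) + 80)^(1/3))/6)


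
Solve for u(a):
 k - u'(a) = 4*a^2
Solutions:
 u(a) = C1 - 4*a^3/3 + a*k


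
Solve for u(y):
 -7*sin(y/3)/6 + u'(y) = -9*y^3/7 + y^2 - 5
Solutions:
 u(y) = C1 - 9*y^4/28 + y^3/3 - 5*y - 7*cos(y/3)/2


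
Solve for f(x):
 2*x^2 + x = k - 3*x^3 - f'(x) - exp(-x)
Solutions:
 f(x) = C1 + k*x - 3*x^4/4 - 2*x^3/3 - x^2/2 + exp(-x)


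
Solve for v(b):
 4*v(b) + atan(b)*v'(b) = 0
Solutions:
 v(b) = C1*exp(-4*Integral(1/atan(b), b))


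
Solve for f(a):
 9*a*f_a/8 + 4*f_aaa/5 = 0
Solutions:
 f(a) = C1 + Integral(C2*airyai(-90^(1/3)*a/4) + C3*airybi(-90^(1/3)*a/4), a)


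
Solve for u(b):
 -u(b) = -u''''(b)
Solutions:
 u(b) = C1*exp(-b) + C2*exp(b) + C3*sin(b) + C4*cos(b)


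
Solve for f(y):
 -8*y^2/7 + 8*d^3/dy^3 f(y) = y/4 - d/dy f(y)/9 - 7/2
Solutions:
 f(y) = C1 + C2*sin(sqrt(2)*y/12) + C3*cos(sqrt(2)*y/12) + 24*y^3/7 + 9*y^2/8 - 21177*y/14


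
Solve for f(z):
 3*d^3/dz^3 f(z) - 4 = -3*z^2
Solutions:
 f(z) = C1 + C2*z + C3*z^2 - z^5/60 + 2*z^3/9


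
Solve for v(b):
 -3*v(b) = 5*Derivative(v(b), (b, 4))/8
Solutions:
 v(b) = (C1*sin(5^(3/4)*6^(1/4)*b/5) + C2*cos(5^(3/4)*6^(1/4)*b/5))*exp(-5^(3/4)*6^(1/4)*b/5) + (C3*sin(5^(3/4)*6^(1/4)*b/5) + C4*cos(5^(3/4)*6^(1/4)*b/5))*exp(5^(3/4)*6^(1/4)*b/5)


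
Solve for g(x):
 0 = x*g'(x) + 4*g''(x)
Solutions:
 g(x) = C1 + C2*erf(sqrt(2)*x/4)


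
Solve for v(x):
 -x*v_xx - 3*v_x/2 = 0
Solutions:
 v(x) = C1 + C2/sqrt(x)


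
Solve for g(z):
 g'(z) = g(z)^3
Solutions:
 g(z) = -sqrt(2)*sqrt(-1/(C1 + z))/2
 g(z) = sqrt(2)*sqrt(-1/(C1 + z))/2


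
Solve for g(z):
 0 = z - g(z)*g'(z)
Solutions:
 g(z) = -sqrt(C1 + z^2)
 g(z) = sqrt(C1 + z^2)


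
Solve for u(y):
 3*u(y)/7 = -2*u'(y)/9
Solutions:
 u(y) = C1*exp(-27*y/14)


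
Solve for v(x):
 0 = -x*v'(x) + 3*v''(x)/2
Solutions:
 v(x) = C1 + C2*erfi(sqrt(3)*x/3)


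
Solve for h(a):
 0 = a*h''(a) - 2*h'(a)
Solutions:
 h(a) = C1 + C2*a^3


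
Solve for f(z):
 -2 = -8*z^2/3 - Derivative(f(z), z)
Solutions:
 f(z) = C1 - 8*z^3/9 + 2*z


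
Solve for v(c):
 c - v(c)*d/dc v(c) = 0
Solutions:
 v(c) = -sqrt(C1 + c^2)
 v(c) = sqrt(C1 + c^2)


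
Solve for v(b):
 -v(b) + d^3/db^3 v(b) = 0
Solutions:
 v(b) = C3*exp(b) + (C1*sin(sqrt(3)*b/2) + C2*cos(sqrt(3)*b/2))*exp(-b/2)


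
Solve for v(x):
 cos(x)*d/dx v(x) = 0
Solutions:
 v(x) = C1


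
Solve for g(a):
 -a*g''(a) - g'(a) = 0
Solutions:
 g(a) = C1 + C2*log(a)


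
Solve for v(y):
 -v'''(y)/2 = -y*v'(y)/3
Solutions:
 v(y) = C1 + Integral(C2*airyai(2^(1/3)*3^(2/3)*y/3) + C3*airybi(2^(1/3)*3^(2/3)*y/3), y)


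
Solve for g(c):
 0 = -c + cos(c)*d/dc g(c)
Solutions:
 g(c) = C1 + Integral(c/cos(c), c)


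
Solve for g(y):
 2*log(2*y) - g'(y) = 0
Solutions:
 g(y) = C1 + 2*y*log(y) - 2*y + y*log(4)


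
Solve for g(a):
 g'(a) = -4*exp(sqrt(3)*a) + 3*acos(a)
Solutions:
 g(a) = C1 + 3*a*acos(a) - 3*sqrt(1 - a^2) - 4*sqrt(3)*exp(sqrt(3)*a)/3


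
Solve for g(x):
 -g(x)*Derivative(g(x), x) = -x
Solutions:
 g(x) = -sqrt(C1 + x^2)
 g(x) = sqrt(C1 + x^2)


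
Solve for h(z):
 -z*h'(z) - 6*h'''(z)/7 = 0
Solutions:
 h(z) = C1 + Integral(C2*airyai(-6^(2/3)*7^(1/3)*z/6) + C3*airybi(-6^(2/3)*7^(1/3)*z/6), z)


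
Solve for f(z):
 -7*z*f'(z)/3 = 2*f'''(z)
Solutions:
 f(z) = C1 + Integral(C2*airyai(-6^(2/3)*7^(1/3)*z/6) + C3*airybi(-6^(2/3)*7^(1/3)*z/6), z)


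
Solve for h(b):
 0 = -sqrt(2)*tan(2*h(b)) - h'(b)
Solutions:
 h(b) = -asin(C1*exp(-2*sqrt(2)*b))/2 + pi/2
 h(b) = asin(C1*exp(-2*sqrt(2)*b))/2


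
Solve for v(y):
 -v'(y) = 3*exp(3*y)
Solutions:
 v(y) = C1 - exp(3*y)


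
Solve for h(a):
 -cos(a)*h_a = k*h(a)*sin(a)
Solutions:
 h(a) = C1*exp(k*log(cos(a)))


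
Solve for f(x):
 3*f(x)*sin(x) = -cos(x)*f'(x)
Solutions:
 f(x) = C1*cos(x)^3


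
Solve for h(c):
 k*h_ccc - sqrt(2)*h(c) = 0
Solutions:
 h(c) = C1*exp(2^(1/6)*c*(1/k)^(1/3)) + C2*exp(2^(1/6)*c*(-1 + sqrt(3)*I)*(1/k)^(1/3)/2) + C3*exp(-2^(1/6)*c*(1 + sqrt(3)*I)*(1/k)^(1/3)/2)


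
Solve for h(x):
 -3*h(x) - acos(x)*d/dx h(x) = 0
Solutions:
 h(x) = C1*exp(-3*Integral(1/acos(x), x))


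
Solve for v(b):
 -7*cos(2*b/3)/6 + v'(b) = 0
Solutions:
 v(b) = C1 + 7*sin(2*b/3)/4


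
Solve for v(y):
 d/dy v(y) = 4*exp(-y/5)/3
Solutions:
 v(y) = C1 - 20*exp(-y/5)/3


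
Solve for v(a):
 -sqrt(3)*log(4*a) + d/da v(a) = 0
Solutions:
 v(a) = C1 + sqrt(3)*a*log(a) - sqrt(3)*a + 2*sqrt(3)*a*log(2)


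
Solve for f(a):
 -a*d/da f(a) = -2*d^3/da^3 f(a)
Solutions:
 f(a) = C1 + Integral(C2*airyai(2^(2/3)*a/2) + C3*airybi(2^(2/3)*a/2), a)


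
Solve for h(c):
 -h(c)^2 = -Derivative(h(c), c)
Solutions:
 h(c) = -1/(C1 + c)


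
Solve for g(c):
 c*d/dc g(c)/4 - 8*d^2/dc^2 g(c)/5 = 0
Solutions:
 g(c) = C1 + C2*erfi(sqrt(5)*c/8)


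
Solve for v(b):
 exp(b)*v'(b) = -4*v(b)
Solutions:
 v(b) = C1*exp(4*exp(-b))


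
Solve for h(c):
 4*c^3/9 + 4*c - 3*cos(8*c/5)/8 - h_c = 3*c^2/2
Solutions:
 h(c) = C1 + c^4/9 - c^3/2 + 2*c^2 - 15*sin(8*c/5)/64


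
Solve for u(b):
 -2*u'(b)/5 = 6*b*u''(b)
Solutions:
 u(b) = C1 + C2*b^(14/15)


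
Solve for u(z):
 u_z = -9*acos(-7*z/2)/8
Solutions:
 u(z) = C1 - 9*z*acos(-7*z/2)/8 - 9*sqrt(4 - 49*z^2)/56


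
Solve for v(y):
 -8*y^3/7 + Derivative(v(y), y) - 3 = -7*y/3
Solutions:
 v(y) = C1 + 2*y^4/7 - 7*y^2/6 + 3*y


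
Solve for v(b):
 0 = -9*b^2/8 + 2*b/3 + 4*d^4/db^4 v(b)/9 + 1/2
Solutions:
 v(b) = C1 + C2*b + C3*b^2 + C4*b^3 + 9*b^6/1280 - b^5/80 - 3*b^4/64


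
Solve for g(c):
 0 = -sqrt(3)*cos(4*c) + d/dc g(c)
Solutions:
 g(c) = C1 + sqrt(3)*sin(4*c)/4


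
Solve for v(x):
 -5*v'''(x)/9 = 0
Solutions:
 v(x) = C1 + C2*x + C3*x^2


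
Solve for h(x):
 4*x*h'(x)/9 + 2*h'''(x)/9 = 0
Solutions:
 h(x) = C1 + Integral(C2*airyai(-2^(1/3)*x) + C3*airybi(-2^(1/3)*x), x)


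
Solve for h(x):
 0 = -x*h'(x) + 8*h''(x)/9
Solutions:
 h(x) = C1 + C2*erfi(3*x/4)


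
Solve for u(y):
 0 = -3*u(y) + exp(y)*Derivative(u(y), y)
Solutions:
 u(y) = C1*exp(-3*exp(-y))


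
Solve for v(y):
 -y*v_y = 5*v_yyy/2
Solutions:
 v(y) = C1 + Integral(C2*airyai(-2^(1/3)*5^(2/3)*y/5) + C3*airybi(-2^(1/3)*5^(2/3)*y/5), y)


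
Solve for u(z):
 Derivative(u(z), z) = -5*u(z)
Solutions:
 u(z) = C1*exp(-5*z)


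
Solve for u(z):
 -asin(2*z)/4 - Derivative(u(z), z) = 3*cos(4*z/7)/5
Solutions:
 u(z) = C1 - z*asin(2*z)/4 - sqrt(1 - 4*z^2)/8 - 21*sin(4*z/7)/20


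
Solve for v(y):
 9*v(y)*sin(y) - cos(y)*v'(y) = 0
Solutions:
 v(y) = C1/cos(y)^9


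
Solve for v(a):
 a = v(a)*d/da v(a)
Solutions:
 v(a) = -sqrt(C1 + a^2)
 v(a) = sqrt(C1 + a^2)


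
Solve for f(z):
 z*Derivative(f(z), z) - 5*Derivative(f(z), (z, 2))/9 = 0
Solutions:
 f(z) = C1 + C2*erfi(3*sqrt(10)*z/10)


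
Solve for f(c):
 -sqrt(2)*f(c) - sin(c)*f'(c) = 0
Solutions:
 f(c) = C1*(cos(c) + 1)^(sqrt(2)/2)/(cos(c) - 1)^(sqrt(2)/2)


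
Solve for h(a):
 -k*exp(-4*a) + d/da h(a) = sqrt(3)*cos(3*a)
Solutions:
 h(a) = C1 - k*exp(-4*a)/4 + sqrt(3)*sin(3*a)/3


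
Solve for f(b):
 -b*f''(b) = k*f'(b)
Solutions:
 f(b) = C1 + b^(1 - re(k))*(C2*sin(log(b)*Abs(im(k))) + C3*cos(log(b)*im(k)))


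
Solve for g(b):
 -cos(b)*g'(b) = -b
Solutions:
 g(b) = C1 + Integral(b/cos(b), b)


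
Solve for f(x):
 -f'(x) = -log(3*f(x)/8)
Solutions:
 Integral(1/(-log(_y) - log(3) + 3*log(2)), (_y, f(x))) = C1 - x


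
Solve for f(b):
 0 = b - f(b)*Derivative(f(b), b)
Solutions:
 f(b) = -sqrt(C1 + b^2)
 f(b) = sqrt(C1 + b^2)


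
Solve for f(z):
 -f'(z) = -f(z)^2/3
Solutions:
 f(z) = -3/(C1 + z)


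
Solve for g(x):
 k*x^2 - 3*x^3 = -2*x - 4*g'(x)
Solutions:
 g(x) = C1 - k*x^3/12 + 3*x^4/16 - x^2/4


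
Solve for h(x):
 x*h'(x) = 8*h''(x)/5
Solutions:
 h(x) = C1 + C2*erfi(sqrt(5)*x/4)


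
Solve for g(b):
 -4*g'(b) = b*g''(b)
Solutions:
 g(b) = C1 + C2/b^3


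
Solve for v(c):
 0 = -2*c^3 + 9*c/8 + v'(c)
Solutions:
 v(c) = C1 + c^4/2 - 9*c^2/16


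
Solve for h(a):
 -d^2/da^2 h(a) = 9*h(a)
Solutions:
 h(a) = C1*sin(3*a) + C2*cos(3*a)


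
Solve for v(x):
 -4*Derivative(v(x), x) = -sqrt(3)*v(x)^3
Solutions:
 v(x) = -sqrt(2)*sqrt(-1/(C1 + sqrt(3)*x))
 v(x) = sqrt(2)*sqrt(-1/(C1 + sqrt(3)*x))


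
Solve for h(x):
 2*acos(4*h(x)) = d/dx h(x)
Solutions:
 Integral(1/acos(4*_y), (_y, h(x))) = C1 + 2*x


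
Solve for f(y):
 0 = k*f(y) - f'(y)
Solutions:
 f(y) = C1*exp(k*y)


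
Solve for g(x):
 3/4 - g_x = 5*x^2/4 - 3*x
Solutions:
 g(x) = C1 - 5*x^3/12 + 3*x^2/2 + 3*x/4


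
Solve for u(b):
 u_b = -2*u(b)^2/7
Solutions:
 u(b) = 7/(C1 + 2*b)


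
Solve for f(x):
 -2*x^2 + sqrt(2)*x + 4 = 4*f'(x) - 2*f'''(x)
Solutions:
 f(x) = C1 + C2*exp(-sqrt(2)*x) + C3*exp(sqrt(2)*x) - x^3/6 + sqrt(2)*x^2/8 + x/2


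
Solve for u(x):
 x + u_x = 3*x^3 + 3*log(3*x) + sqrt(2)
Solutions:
 u(x) = C1 + 3*x^4/4 - x^2/2 + 3*x*log(x) - 3*x + sqrt(2)*x + x*log(27)


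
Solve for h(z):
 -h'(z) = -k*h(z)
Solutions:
 h(z) = C1*exp(k*z)


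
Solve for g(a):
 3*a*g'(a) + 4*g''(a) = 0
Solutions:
 g(a) = C1 + C2*erf(sqrt(6)*a/4)


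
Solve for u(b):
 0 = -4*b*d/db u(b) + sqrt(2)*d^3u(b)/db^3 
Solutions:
 u(b) = C1 + Integral(C2*airyai(sqrt(2)*b) + C3*airybi(sqrt(2)*b), b)


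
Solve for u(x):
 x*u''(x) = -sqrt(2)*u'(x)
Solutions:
 u(x) = C1 + C2*x^(1 - sqrt(2))


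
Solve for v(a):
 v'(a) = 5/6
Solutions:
 v(a) = C1 + 5*a/6


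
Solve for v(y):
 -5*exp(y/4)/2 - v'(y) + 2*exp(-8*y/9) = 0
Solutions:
 v(y) = C1 - 10*exp(y/4) - 9*exp(-8*y/9)/4


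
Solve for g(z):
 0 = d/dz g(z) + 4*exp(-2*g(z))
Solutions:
 g(z) = log(-sqrt(C1 - 8*z))
 g(z) = log(C1 - 8*z)/2


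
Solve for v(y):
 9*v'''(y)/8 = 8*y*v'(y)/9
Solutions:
 v(y) = C1 + Integral(C2*airyai(4*3^(2/3)*y/9) + C3*airybi(4*3^(2/3)*y/9), y)


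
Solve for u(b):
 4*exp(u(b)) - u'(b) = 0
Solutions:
 u(b) = log(-1/(C1 + 4*b))


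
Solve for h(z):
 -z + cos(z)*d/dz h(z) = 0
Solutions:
 h(z) = C1 + Integral(z/cos(z), z)


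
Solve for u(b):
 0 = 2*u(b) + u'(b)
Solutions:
 u(b) = C1*exp(-2*b)


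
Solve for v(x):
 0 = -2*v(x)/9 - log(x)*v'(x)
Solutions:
 v(x) = C1*exp(-2*li(x)/9)


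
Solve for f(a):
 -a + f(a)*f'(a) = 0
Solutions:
 f(a) = -sqrt(C1 + a^2)
 f(a) = sqrt(C1 + a^2)


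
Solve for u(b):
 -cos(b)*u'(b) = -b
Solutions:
 u(b) = C1 + Integral(b/cos(b), b)


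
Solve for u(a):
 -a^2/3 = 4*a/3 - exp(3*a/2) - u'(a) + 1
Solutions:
 u(a) = C1 + a^3/9 + 2*a^2/3 + a - 2*exp(3*a/2)/3


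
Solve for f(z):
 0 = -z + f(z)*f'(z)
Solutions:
 f(z) = -sqrt(C1 + z^2)
 f(z) = sqrt(C1 + z^2)


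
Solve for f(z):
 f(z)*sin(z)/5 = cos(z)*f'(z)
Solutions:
 f(z) = C1/cos(z)^(1/5)


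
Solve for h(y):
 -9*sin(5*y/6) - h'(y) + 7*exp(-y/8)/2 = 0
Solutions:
 h(y) = C1 + 54*cos(5*y/6)/5 - 28*exp(-y/8)


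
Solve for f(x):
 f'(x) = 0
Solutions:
 f(x) = C1


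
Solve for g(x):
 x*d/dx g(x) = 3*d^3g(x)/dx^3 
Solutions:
 g(x) = C1 + Integral(C2*airyai(3^(2/3)*x/3) + C3*airybi(3^(2/3)*x/3), x)


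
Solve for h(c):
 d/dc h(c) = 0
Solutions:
 h(c) = C1


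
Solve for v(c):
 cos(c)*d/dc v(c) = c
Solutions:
 v(c) = C1 + Integral(c/cos(c), c)


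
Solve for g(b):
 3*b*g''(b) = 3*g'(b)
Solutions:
 g(b) = C1 + C2*b^2


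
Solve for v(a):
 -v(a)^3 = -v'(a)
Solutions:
 v(a) = -sqrt(2)*sqrt(-1/(C1 + a))/2
 v(a) = sqrt(2)*sqrt(-1/(C1 + a))/2


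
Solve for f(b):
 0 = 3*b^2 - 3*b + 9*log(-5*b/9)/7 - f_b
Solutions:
 f(b) = C1 + b^3 - 3*b^2/2 + 9*b*log(-b)/7 + 9*b*(-2*log(3) - 1 + log(5))/7


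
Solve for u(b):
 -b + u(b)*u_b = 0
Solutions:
 u(b) = -sqrt(C1 + b^2)
 u(b) = sqrt(C1 + b^2)


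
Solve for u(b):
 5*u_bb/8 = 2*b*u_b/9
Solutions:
 u(b) = C1 + C2*erfi(2*sqrt(10)*b/15)


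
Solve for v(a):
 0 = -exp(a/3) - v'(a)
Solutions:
 v(a) = C1 - 3*exp(a/3)


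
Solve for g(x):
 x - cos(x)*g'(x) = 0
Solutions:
 g(x) = C1 + Integral(x/cos(x), x)


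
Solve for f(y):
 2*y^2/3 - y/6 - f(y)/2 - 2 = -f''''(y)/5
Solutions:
 f(y) = C1*exp(-2^(3/4)*5^(1/4)*y/2) + C2*exp(2^(3/4)*5^(1/4)*y/2) + C3*sin(2^(3/4)*5^(1/4)*y/2) + C4*cos(2^(3/4)*5^(1/4)*y/2) + 4*y^2/3 - y/3 - 4


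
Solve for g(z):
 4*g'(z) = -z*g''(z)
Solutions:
 g(z) = C1 + C2/z^3


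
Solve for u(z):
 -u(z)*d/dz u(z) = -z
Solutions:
 u(z) = -sqrt(C1 + z^2)
 u(z) = sqrt(C1 + z^2)


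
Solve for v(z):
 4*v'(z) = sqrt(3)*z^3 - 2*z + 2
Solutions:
 v(z) = C1 + sqrt(3)*z^4/16 - z^2/4 + z/2


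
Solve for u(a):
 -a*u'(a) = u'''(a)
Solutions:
 u(a) = C1 + Integral(C2*airyai(-a) + C3*airybi(-a), a)


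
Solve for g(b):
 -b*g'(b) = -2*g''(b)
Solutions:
 g(b) = C1 + C2*erfi(b/2)


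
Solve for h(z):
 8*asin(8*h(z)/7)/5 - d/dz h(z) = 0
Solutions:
 Integral(1/asin(8*_y/7), (_y, h(z))) = C1 + 8*z/5


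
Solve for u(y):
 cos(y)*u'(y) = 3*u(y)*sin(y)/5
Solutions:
 u(y) = C1/cos(y)^(3/5)


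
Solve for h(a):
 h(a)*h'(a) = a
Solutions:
 h(a) = -sqrt(C1 + a^2)
 h(a) = sqrt(C1 + a^2)


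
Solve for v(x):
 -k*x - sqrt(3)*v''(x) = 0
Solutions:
 v(x) = C1 + C2*x - sqrt(3)*k*x^3/18


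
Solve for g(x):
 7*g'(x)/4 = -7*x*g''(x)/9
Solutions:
 g(x) = C1 + C2/x^(5/4)


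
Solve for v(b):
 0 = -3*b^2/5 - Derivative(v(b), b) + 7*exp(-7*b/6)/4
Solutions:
 v(b) = C1 - b^3/5 - 3*exp(-7*b/6)/2


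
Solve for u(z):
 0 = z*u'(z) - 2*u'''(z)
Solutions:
 u(z) = C1 + Integral(C2*airyai(2^(2/3)*z/2) + C3*airybi(2^(2/3)*z/2), z)


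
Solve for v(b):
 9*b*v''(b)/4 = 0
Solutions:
 v(b) = C1 + C2*b


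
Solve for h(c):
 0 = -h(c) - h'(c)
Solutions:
 h(c) = C1*exp(-c)


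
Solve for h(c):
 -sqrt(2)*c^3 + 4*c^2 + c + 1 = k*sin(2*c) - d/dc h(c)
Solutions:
 h(c) = C1 + sqrt(2)*c^4/4 - 4*c^3/3 - c^2/2 - c - k*cos(2*c)/2


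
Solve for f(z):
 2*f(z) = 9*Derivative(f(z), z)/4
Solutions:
 f(z) = C1*exp(8*z/9)


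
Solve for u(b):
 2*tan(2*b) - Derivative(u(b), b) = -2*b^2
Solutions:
 u(b) = C1 + 2*b^3/3 - log(cos(2*b))


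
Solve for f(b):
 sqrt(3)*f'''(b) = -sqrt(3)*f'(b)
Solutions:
 f(b) = C1 + C2*sin(b) + C3*cos(b)


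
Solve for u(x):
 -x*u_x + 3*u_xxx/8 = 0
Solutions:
 u(x) = C1 + Integral(C2*airyai(2*3^(2/3)*x/3) + C3*airybi(2*3^(2/3)*x/3), x)


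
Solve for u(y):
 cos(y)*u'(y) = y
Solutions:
 u(y) = C1 + Integral(y/cos(y), y)


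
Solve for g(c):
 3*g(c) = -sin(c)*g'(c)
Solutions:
 g(c) = C1*(cos(c) + 1)^(3/2)/(cos(c) - 1)^(3/2)


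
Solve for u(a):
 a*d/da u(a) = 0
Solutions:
 u(a) = C1


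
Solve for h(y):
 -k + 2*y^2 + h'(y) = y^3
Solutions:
 h(y) = C1 + k*y + y^4/4 - 2*y^3/3


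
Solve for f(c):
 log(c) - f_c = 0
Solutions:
 f(c) = C1 + c*log(c) - c


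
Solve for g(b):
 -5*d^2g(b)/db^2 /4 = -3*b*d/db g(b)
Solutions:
 g(b) = C1 + C2*erfi(sqrt(30)*b/5)


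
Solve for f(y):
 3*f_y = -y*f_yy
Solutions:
 f(y) = C1 + C2/y^2


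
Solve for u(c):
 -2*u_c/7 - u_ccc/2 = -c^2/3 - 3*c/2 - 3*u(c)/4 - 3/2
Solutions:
 u(c) = C1*exp(42^(1/3)*c*(-(1323 + sqrt(1771833))^(1/3) + 8*42^(1/3)/(1323 + sqrt(1771833))^(1/3))/84)*sin(14^(1/3)*3^(1/6)*c*(24*14^(1/3)/(1323 + sqrt(1771833))^(1/3) + 3^(2/3)*(1323 + sqrt(1771833))^(1/3))/84) + C2*exp(42^(1/3)*c*(-(1323 + sqrt(1771833))^(1/3) + 8*42^(1/3)/(1323 + sqrt(1771833))^(1/3))/84)*cos(14^(1/3)*3^(1/6)*c*(24*14^(1/3)/(1323 + sqrt(1771833))^(1/3) + 3^(2/3)*(1323 + sqrt(1771833))^(1/3))/84) + C3*exp(-42^(1/3)*c*(-(1323 + sqrt(1771833))^(1/3) + 8*42^(1/3)/(1323 + sqrt(1771833))^(1/3))/42) - 4*c^2/9 - 442*c/189 - 11474/3969


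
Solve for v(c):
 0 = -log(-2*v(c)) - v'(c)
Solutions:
 Integral(1/(log(-_y) + log(2)), (_y, v(c))) = C1 - c


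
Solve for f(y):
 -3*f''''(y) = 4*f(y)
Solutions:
 f(y) = (C1*sin(3^(3/4)*y/3) + C2*cos(3^(3/4)*y/3))*exp(-3^(3/4)*y/3) + (C3*sin(3^(3/4)*y/3) + C4*cos(3^(3/4)*y/3))*exp(3^(3/4)*y/3)


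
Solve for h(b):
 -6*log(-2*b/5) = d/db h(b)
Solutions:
 h(b) = C1 - 6*b*log(-b) + 6*b*(-log(2) + 1 + log(5))


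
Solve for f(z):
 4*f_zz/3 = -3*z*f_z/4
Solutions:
 f(z) = C1 + C2*erf(3*sqrt(2)*z/8)


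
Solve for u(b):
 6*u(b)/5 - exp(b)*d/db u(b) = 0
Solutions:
 u(b) = C1*exp(-6*exp(-b)/5)


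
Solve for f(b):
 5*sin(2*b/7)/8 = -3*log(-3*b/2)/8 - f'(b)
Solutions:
 f(b) = C1 - 3*b*log(-b)/8 - 3*b*log(3)/8 + 3*b*log(2)/8 + 3*b/8 + 35*cos(2*b/7)/16


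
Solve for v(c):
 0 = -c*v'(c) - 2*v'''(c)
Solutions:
 v(c) = C1 + Integral(C2*airyai(-2^(2/3)*c/2) + C3*airybi(-2^(2/3)*c/2), c)


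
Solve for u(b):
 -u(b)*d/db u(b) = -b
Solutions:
 u(b) = -sqrt(C1 + b^2)
 u(b) = sqrt(C1 + b^2)


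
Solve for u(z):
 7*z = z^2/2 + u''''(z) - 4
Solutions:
 u(z) = C1 + C2*z + C3*z^2 + C4*z^3 - z^6/720 + 7*z^5/120 + z^4/6


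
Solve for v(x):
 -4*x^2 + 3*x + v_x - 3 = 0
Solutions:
 v(x) = C1 + 4*x^3/3 - 3*x^2/2 + 3*x


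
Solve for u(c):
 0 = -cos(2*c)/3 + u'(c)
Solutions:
 u(c) = C1 + sin(2*c)/6


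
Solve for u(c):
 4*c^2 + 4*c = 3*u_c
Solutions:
 u(c) = C1 + 4*c^3/9 + 2*c^2/3


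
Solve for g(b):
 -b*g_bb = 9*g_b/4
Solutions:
 g(b) = C1 + C2/b^(5/4)


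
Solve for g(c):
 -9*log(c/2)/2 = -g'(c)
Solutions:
 g(c) = C1 + 9*c*log(c)/2 - 9*c/2 - 9*c*log(2)/2


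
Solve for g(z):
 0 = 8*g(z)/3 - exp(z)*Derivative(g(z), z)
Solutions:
 g(z) = C1*exp(-8*exp(-z)/3)


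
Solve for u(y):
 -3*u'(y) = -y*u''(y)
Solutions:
 u(y) = C1 + C2*y^4


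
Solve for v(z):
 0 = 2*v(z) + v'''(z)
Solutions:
 v(z) = C3*exp(-2^(1/3)*z) + (C1*sin(2^(1/3)*sqrt(3)*z/2) + C2*cos(2^(1/3)*sqrt(3)*z/2))*exp(2^(1/3)*z/2)


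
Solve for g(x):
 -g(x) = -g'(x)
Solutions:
 g(x) = C1*exp(x)


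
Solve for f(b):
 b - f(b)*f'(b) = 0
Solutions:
 f(b) = -sqrt(C1 + b^2)
 f(b) = sqrt(C1 + b^2)


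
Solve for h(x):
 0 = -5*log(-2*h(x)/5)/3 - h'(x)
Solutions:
 3*Integral(1/(log(-_y) - log(5) + log(2)), (_y, h(x)))/5 = C1 - x


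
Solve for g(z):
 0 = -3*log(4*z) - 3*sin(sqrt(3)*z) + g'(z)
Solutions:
 g(z) = C1 + 3*z*log(z) - 3*z + 6*z*log(2) - sqrt(3)*cos(sqrt(3)*z)


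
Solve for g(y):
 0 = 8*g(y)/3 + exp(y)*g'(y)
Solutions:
 g(y) = C1*exp(8*exp(-y)/3)


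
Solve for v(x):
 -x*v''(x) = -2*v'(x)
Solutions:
 v(x) = C1 + C2*x^3


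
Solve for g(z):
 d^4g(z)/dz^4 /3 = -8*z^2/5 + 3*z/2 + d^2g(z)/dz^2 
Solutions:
 g(z) = C1 + C2*z + C3*exp(-sqrt(3)*z) + C4*exp(sqrt(3)*z) + 2*z^4/15 - z^3/4 + 8*z^2/15


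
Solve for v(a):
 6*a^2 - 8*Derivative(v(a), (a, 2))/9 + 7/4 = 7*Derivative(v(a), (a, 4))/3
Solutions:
 v(a) = C1 + C2*a + C3*sin(2*sqrt(42)*a/21) + C4*cos(2*sqrt(42)*a/21) + 9*a^4/16 - 1071*a^2/64


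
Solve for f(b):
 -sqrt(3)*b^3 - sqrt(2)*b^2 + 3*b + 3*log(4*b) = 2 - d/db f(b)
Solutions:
 f(b) = C1 + sqrt(3)*b^4/4 + sqrt(2)*b^3/3 - 3*b^2/2 - 3*b*log(b) - b*log(64) + 5*b


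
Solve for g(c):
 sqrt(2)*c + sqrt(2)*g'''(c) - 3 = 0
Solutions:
 g(c) = C1 + C2*c + C3*c^2 - c^4/24 + sqrt(2)*c^3/4


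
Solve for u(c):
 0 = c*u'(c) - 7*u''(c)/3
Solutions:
 u(c) = C1 + C2*erfi(sqrt(42)*c/14)


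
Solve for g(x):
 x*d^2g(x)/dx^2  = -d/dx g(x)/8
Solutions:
 g(x) = C1 + C2*x^(7/8)


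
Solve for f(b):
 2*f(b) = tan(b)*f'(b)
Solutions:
 f(b) = C1*sin(b)^2


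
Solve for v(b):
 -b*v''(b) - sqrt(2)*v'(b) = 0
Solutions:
 v(b) = C1 + C2*b^(1 - sqrt(2))


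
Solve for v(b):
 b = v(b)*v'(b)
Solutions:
 v(b) = -sqrt(C1 + b^2)
 v(b) = sqrt(C1 + b^2)


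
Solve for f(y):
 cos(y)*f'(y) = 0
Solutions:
 f(y) = C1


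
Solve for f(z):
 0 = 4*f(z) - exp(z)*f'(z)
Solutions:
 f(z) = C1*exp(-4*exp(-z))


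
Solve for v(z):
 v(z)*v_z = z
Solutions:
 v(z) = -sqrt(C1 + z^2)
 v(z) = sqrt(C1 + z^2)


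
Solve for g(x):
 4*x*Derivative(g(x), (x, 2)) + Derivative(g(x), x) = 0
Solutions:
 g(x) = C1 + C2*x^(3/4)


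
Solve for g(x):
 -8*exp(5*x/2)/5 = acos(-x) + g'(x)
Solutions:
 g(x) = C1 - x*acos(-x) - sqrt(1 - x^2) - 16*exp(5*x/2)/25


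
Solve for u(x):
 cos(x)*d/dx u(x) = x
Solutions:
 u(x) = C1 + Integral(x/cos(x), x)


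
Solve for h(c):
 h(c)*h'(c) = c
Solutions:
 h(c) = -sqrt(C1 + c^2)
 h(c) = sqrt(C1 + c^2)


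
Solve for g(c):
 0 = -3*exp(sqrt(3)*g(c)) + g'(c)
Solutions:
 g(c) = sqrt(3)*(2*log(-1/(C1 + 3*c)) - log(3))/6


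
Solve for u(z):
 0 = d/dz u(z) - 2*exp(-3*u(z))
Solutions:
 u(z) = log(C1 + 6*z)/3
 u(z) = log((-3^(1/3) - 3^(5/6)*I)*(C1 + 2*z)^(1/3)/2)
 u(z) = log((-3^(1/3) + 3^(5/6)*I)*(C1 + 2*z)^(1/3)/2)


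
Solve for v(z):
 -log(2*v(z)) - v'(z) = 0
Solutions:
 Integral(1/(log(_y) + log(2)), (_y, v(z))) = C1 - z


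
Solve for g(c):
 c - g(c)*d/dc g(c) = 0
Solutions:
 g(c) = -sqrt(C1 + c^2)
 g(c) = sqrt(C1 + c^2)


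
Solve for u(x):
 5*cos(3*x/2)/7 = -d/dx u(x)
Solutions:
 u(x) = C1 - 10*sin(3*x/2)/21


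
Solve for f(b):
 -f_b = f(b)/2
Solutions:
 f(b) = C1*exp(-b/2)


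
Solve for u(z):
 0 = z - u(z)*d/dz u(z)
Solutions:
 u(z) = -sqrt(C1 + z^2)
 u(z) = sqrt(C1 + z^2)


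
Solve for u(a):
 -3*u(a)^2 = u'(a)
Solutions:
 u(a) = 1/(C1 + 3*a)


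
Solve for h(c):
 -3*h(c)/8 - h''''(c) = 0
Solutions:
 h(c) = (C1*sin(2^(3/4)*3^(1/4)*c/4) + C2*cos(2^(3/4)*3^(1/4)*c/4))*exp(-2^(3/4)*3^(1/4)*c/4) + (C3*sin(2^(3/4)*3^(1/4)*c/4) + C4*cos(2^(3/4)*3^(1/4)*c/4))*exp(2^(3/4)*3^(1/4)*c/4)


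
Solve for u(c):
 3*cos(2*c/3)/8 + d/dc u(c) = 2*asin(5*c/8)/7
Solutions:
 u(c) = C1 + 2*c*asin(5*c/8)/7 + 2*sqrt(64 - 25*c^2)/35 - 9*sin(2*c/3)/16


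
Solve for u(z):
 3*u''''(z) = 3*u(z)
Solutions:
 u(z) = C1*exp(-z) + C2*exp(z) + C3*sin(z) + C4*cos(z)


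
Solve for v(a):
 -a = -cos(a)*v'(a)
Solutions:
 v(a) = C1 + Integral(a/cos(a), a)


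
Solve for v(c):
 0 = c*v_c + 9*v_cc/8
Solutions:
 v(c) = C1 + C2*erf(2*c/3)


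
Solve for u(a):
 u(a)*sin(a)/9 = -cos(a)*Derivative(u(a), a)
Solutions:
 u(a) = C1*cos(a)^(1/9)


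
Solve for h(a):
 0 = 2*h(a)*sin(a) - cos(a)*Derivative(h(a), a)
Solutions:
 h(a) = C1/cos(a)^2


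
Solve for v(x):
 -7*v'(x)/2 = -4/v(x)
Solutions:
 v(x) = -sqrt(C1 + 112*x)/7
 v(x) = sqrt(C1 + 112*x)/7


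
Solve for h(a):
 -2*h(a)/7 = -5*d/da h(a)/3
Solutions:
 h(a) = C1*exp(6*a/35)


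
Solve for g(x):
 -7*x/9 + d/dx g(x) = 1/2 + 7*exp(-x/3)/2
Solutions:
 g(x) = C1 + 7*x^2/18 + x/2 - 21*exp(-x/3)/2


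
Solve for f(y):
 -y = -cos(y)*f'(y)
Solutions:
 f(y) = C1 + Integral(y/cos(y), y)


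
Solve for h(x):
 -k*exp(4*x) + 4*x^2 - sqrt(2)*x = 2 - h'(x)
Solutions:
 h(x) = C1 + k*exp(4*x)/4 - 4*x^3/3 + sqrt(2)*x^2/2 + 2*x


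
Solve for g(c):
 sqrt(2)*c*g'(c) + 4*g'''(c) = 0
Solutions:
 g(c) = C1 + Integral(C2*airyai(-sqrt(2)*c/2) + C3*airybi(-sqrt(2)*c/2), c)


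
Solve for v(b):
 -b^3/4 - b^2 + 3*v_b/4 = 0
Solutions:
 v(b) = C1 + b^4/12 + 4*b^3/9


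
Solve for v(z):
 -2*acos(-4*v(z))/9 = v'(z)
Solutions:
 Integral(1/acos(-4*_y), (_y, v(z))) = C1 - 2*z/9


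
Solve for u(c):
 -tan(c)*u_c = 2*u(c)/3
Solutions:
 u(c) = C1/sin(c)^(2/3)


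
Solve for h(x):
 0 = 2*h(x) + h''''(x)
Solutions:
 h(x) = (C1*sin(2^(3/4)*x/2) + C2*cos(2^(3/4)*x/2))*exp(-2^(3/4)*x/2) + (C3*sin(2^(3/4)*x/2) + C4*cos(2^(3/4)*x/2))*exp(2^(3/4)*x/2)


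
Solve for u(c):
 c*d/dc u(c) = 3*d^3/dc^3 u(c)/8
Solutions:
 u(c) = C1 + Integral(C2*airyai(2*3^(2/3)*c/3) + C3*airybi(2*3^(2/3)*c/3), c)


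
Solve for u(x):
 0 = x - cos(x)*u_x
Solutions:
 u(x) = C1 + Integral(x/cos(x), x)


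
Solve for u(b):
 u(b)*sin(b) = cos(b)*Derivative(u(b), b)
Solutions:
 u(b) = C1/cos(b)


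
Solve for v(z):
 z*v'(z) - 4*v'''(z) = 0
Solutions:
 v(z) = C1 + Integral(C2*airyai(2^(1/3)*z/2) + C3*airybi(2^(1/3)*z/2), z)


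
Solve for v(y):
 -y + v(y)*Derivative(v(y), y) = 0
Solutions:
 v(y) = -sqrt(C1 + y^2)
 v(y) = sqrt(C1 + y^2)


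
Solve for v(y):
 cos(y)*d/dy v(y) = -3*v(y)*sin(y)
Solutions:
 v(y) = C1*cos(y)^3


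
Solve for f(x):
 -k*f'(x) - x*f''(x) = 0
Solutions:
 f(x) = C1 + x^(1 - re(k))*(C2*sin(log(x)*Abs(im(k))) + C3*cos(log(x)*im(k)))


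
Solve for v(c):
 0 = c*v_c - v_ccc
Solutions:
 v(c) = C1 + Integral(C2*airyai(c) + C3*airybi(c), c)


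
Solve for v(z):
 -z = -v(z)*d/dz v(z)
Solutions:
 v(z) = -sqrt(C1 + z^2)
 v(z) = sqrt(C1 + z^2)


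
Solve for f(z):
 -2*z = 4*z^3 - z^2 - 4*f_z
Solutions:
 f(z) = C1 + z^4/4 - z^3/12 + z^2/4


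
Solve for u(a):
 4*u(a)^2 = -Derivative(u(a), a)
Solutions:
 u(a) = 1/(C1 + 4*a)


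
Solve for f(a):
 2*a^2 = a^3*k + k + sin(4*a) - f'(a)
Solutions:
 f(a) = C1 + a^4*k/4 - 2*a^3/3 + a*k - cos(4*a)/4


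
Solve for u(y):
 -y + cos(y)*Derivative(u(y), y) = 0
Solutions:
 u(y) = C1 + Integral(y/cos(y), y)


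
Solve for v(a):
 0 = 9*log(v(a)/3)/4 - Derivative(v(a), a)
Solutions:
 4*Integral(1/(-log(_y) + log(3)), (_y, v(a)))/9 = C1 - a


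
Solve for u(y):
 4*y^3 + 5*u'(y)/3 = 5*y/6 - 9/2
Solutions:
 u(y) = C1 - 3*y^4/5 + y^2/4 - 27*y/10


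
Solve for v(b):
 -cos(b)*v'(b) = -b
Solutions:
 v(b) = C1 + Integral(b/cos(b), b)


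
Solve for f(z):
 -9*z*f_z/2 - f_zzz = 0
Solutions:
 f(z) = C1 + Integral(C2*airyai(-6^(2/3)*z/2) + C3*airybi(-6^(2/3)*z/2), z)


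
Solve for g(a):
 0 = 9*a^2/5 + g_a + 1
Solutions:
 g(a) = C1 - 3*a^3/5 - a


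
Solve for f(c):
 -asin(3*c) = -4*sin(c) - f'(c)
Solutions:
 f(c) = C1 + c*asin(3*c) + sqrt(1 - 9*c^2)/3 + 4*cos(c)


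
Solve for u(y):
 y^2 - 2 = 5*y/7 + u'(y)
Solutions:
 u(y) = C1 + y^3/3 - 5*y^2/14 - 2*y


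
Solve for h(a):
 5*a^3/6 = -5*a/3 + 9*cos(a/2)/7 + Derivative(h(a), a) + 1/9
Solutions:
 h(a) = C1 + 5*a^4/24 + 5*a^2/6 - a/9 - 18*sin(a/2)/7


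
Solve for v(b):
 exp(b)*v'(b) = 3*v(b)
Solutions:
 v(b) = C1*exp(-3*exp(-b))


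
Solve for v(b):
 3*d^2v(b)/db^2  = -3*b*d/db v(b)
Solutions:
 v(b) = C1 + C2*erf(sqrt(2)*b/2)


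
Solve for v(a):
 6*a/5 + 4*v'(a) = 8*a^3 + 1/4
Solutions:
 v(a) = C1 + a^4/2 - 3*a^2/20 + a/16


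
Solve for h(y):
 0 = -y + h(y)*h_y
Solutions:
 h(y) = -sqrt(C1 + y^2)
 h(y) = sqrt(C1 + y^2)


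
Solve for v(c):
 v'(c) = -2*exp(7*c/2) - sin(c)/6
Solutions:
 v(c) = C1 - 4*exp(7*c/2)/7 + cos(c)/6


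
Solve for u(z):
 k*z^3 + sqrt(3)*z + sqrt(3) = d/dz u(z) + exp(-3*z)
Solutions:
 u(z) = C1 + k*z^4/4 + sqrt(3)*z^2/2 + sqrt(3)*z + exp(-3*z)/3


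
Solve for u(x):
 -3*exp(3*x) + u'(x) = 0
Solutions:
 u(x) = C1 + exp(3*x)


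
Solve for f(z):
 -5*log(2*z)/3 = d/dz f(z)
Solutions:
 f(z) = C1 - 5*z*log(z)/3 - 5*z*log(2)/3 + 5*z/3


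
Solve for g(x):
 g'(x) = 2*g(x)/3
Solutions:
 g(x) = C1*exp(2*x/3)


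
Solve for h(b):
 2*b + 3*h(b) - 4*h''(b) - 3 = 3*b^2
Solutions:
 h(b) = C1*exp(-sqrt(3)*b/2) + C2*exp(sqrt(3)*b/2) + b^2 - 2*b/3 + 11/3


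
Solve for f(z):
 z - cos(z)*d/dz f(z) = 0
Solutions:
 f(z) = C1 + Integral(z/cos(z), z)


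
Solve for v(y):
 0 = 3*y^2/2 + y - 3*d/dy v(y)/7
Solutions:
 v(y) = C1 + 7*y^3/6 + 7*y^2/6


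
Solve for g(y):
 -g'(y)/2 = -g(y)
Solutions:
 g(y) = C1*exp(2*y)


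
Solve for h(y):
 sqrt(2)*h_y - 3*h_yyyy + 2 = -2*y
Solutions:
 h(y) = C1 + C4*exp(2^(1/6)*3^(2/3)*y/3) - sqrt(2)*y^2/2 - sqrt(2)*y + (C2*sin(6^(1/6)*y/2) + C3*cos(6^(1/6)*y/2))*exp(-2^(1/6)*3^(2/3)*y/6)


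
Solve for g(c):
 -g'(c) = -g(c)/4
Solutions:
 g(c) = C1*exp(c/4)


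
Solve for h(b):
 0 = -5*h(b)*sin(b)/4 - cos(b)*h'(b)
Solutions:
 h(b) = C1*cos(b)^(5/4)


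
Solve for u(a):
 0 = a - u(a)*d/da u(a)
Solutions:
 u(a) = -sqrt(C1 + a^2)
 u(a) = sqrt(C1 + a^2)


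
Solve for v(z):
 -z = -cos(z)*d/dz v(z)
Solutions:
 v(z) = C1 + Integral(z/cos(z), z)


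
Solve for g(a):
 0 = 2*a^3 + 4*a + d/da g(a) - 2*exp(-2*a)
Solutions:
 g(a) = C1 - a^4/2 - 2*a^2 - exp(-2*a)


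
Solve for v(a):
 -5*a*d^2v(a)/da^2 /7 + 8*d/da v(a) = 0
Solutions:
 v(a) = C1 + C2*a^(61/5)


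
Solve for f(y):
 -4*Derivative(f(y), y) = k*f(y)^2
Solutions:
 f(y) = 4/(C1 + k*y)


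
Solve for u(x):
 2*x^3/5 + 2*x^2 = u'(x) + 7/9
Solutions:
 u(x) = C1 + x^4/10 + 2*x^3/3 - 7*x/9


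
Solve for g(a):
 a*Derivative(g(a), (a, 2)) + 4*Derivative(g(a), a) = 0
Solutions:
 g(a) = C1 + C2/a^3


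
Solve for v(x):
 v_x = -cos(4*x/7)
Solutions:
 v(x) = C1 - 7*sin(4*x/7)/4


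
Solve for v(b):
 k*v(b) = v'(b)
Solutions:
 v(b) = C1*exp(b*k)


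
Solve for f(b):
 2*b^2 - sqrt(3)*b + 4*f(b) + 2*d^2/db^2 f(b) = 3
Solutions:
 f(b) = C1*sin(sqrt(2)*b) + C2*cos(sqrt(2)*b) - b^2/2 + sqrt(3)*b/4 + 5/4


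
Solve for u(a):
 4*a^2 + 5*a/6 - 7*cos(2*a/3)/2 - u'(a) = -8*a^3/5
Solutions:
 u(a) = C1 + 2*a^4/5 + 4*a^3/3 + 5*a^2/12 - 21*sin(2*a/3)/4


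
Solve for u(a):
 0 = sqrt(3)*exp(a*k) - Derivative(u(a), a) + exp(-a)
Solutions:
 u(a) = C1 - exp(-a) + sqrt(3)*exp(a*k)/k


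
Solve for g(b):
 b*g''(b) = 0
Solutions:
 g(b) = C1 + C2*b


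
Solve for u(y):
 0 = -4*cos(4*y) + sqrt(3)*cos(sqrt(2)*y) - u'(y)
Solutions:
 u(y) = C1 - sin(4*y) + sqrt(6)*sin(sqrt(2)*y)/2


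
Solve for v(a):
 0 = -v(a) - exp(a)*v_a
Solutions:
 v(a) = C1*exp(exp(-a))


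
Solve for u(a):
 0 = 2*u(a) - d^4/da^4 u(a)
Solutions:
 u(a) = C1*exp(-2^(1/4)*a) + C2*exp(2^(1/4)*a) + C3*sin(2^(1/4)*a) + C4*cos(2^(1/4)*a)


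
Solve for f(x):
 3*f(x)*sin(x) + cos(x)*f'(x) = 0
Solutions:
 f(x) = C1*cos(x)^3


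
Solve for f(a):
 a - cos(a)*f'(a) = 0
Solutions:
 f(a) = C1 + Integral(a/cos(a), a)


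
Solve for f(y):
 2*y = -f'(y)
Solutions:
 f(y) = C1 - y^2


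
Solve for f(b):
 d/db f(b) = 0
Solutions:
 f(b) = C1


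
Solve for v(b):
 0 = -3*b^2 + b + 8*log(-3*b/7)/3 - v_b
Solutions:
 v(b) = C1 - b^3 + b^2/2 + 8*b*log(-b)/3 + 8*b*(-log(7) - 1 + log(3))/3


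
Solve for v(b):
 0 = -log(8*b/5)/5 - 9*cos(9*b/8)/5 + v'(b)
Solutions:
 v(b) = C1 + b*log(b)/5 - b*log(5)/5 - b/5 + 3*b*log(2)/5 + 8*sin(9*b/8)/5


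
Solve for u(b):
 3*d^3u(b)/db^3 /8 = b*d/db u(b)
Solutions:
 u(b) = C1 + Integral(C2*airyai(2*3^(2/3)*b/3) + C3*airybi(2*3^(2/3)*b/3), b)


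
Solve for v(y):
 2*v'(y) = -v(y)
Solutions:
 v(y) = C1*exp(-y/2)


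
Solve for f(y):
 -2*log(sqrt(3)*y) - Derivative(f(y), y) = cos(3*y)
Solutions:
 f(y) = C1 - 2*y*log(y) - y*log(3) + 2*y - sin(3*y)/3


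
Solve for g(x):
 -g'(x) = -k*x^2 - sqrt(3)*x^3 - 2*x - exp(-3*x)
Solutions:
 g(x) = C1 + k*x^3/3 + sqrt(3)*x^4/4 + x^2 - exp(-3*x)/3


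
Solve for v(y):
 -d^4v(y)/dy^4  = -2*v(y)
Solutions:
 v(y) = C1*exp(-2^(1/4)*y) + C2*exp(2^(1/4)*y) + C3*sin(2^(1/4)*y) + C4*cos(2^(1/4)*y)


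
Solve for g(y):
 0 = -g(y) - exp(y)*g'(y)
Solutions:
 g(y) = C1*exp(exp(-y))


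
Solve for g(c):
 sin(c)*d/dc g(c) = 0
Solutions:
 g(c) = C1


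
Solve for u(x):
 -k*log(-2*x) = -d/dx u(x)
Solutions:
 u(x) = C1 + k*x*log(-x) + k*x*(-1 + log(2))


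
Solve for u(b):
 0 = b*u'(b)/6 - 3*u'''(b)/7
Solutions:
 u(b) = C1 + Integral(C2*airyai(84^(1/3)*b/6) + C3*airybi(84^(1/3)*b/6), b)


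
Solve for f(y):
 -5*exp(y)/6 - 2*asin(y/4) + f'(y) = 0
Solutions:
 f(y) = C1 + 2*y*asin(y/4) + 2*sqrt(16 - y^2) + 5*exp(y)/6


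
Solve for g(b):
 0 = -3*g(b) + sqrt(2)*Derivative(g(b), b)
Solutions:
 g(b) = C1*exp(3*sqrt(2)*b/2)


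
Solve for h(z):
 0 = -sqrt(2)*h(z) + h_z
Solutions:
 h(z) = C1*exp(sqrt(2)*z)


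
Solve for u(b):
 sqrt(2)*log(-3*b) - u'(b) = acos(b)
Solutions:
 u(b) = C1 + sqrt(2)*b*(log(-b) - 1) - b*acos(b) + sqrt(2)*b*log(3) + sqrt(1 - b^2)


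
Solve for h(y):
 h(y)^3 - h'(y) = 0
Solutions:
 h(y) = -sqrt(2)*sqrt(-1/(C1 + y))/2
 h(y) = sqrt(2)*sqrt(-1/(C1 + y))/2


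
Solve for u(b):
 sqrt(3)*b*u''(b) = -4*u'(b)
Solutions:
 u(b) = C1 + C2*b^(1 - 4*sqrt(3)/3)


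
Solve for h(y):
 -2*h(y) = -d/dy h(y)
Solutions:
 h(y) = C1*exp(2*y)


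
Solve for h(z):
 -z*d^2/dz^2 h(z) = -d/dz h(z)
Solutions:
 h(z) = C1 + C2*z^2


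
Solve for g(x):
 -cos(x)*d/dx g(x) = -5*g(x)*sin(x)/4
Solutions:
 g(x) = C1/cos(x)^(5/4)


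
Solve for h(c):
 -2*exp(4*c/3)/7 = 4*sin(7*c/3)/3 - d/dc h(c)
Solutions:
 h(c) = C1 + 3*exp(4*c/3)/14 - 4*cos(7*c/3)/7


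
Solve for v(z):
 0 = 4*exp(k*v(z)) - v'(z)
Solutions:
 v(z) = Piecewise((log(-1/(C1*k + 4*k*z))/k, Ne(k, 0)), (nan, True))
 v(z) = Piecewise((C1 + 4*z, Eq(k, 0)), (nan, True))


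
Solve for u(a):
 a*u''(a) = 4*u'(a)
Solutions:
 u(a) = C1 + C2*a^5


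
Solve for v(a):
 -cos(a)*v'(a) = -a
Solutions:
 v(a) = C1 + Integral(a/cos(a), a)


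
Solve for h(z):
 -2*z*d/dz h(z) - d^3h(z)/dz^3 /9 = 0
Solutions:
 h(z) = C1 + Integral(C2*airyai(-18^(1/3)*z) + C3*airybi(-18^(1/3)*z), z)


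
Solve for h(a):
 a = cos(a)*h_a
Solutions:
 h(a) = C1 + Integral(a/cos(a), a)


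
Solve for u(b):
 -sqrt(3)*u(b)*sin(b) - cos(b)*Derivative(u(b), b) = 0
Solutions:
 u(b) = C1*cos(b)^(sqrt(3))


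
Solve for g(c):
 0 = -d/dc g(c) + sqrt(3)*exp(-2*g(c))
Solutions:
 g(c) = log(-sqrt(C1 + 2*sqrt(3)*c))
 g(c) = log(C1 + 2*sqrt(3)*c)/2


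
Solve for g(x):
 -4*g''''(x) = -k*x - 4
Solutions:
 g(x) = C1 + C2*x + C3*x^2 + C4*x^3 + k*x^5/480 + x^4/24


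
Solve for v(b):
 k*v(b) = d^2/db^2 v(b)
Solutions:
 v(b) = C1*exp(-b*sqrt(k)) + C2*exp(b*sqrt(k))


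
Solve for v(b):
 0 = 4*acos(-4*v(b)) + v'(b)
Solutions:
 Integral(1/acos(-4*_y), (_y, v(b))) = C1 - 4*b


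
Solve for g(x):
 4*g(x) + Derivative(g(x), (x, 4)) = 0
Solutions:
 g(x) = (C1*sin(x) + C2*cos(x))*exp(-x) + (C3*sin(x) + C4*cos(x))*exp(x)


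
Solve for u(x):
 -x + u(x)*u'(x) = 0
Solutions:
 u(x) = -sqrt(C1 + x^2)
 u(x) = sqrt(C1 + x^2)


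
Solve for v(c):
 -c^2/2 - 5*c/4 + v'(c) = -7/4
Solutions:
 v(c) = C1 + c^3/6 + 5*c^2/8 - 7*c/4


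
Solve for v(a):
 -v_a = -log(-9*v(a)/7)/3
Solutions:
 -3*Integral(1/(log(-_y) - log(7) + 2*log(3)), (_y, v(a))) = C1 - a


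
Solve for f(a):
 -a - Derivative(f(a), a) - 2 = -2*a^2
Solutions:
 f(a) = C1 + 2*a^3/3 - a^2/2 - 2*a


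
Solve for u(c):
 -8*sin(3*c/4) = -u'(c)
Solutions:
 u(c) = C1 - 32*cos(3*c/4)/3


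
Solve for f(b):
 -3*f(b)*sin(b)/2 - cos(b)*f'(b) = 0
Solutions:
 f(b) = C1*cos(b)^(3/2)


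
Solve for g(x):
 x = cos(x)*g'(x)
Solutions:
 g(x) = C1 + Integral(x/cos(x), x)


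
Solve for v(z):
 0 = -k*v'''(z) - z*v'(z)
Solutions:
 v(z) = C1 + Integral(C2*airyai(z*(-1/k)^(1/3)) + C3*airybi(z*(-1/k)^(1/3)), z)


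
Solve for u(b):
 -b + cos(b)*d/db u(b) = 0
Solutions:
 u(b) = C1 + Integral(b/cos(b), b)


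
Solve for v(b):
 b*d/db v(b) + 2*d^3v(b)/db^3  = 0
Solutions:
 v(b) = C1 + Integral(C2*airyai(-2^(2/3)*b/2) + C3*airybi(-2^(2/3)*b/2), b)


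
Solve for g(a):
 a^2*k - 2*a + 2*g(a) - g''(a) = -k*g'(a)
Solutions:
 g(a) = C1*exp(a*(k - sqrt(k^2 + 8))/2) + C2*exp(a*(k + sqrt(k^2 + 8))/2) - a^2*k/2 + a*k^2/2 + a - k^3/4 - k


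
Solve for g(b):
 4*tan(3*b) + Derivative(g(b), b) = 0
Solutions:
 g(b) = C1 + 4*log(cos(3*b))/3


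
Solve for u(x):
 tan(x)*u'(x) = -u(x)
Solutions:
 u(x) = C1/sin(x)


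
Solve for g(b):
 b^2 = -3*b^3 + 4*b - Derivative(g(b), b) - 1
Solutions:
 g(b) = C1 - 3*b^4/4 - b^3/3 + 2*b^2 - b


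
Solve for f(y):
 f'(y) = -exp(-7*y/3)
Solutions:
 f(y) = C1 + 3*exp(-7*y/3)/7


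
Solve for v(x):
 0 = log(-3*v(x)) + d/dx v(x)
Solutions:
 Integral(1/(log(-_y) + log(3)), (_y, v(x))) = C1 - x


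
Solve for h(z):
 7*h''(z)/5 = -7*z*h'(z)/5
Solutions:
 h(z) = C1 + C2*erf(sqrt(2)*z/2)


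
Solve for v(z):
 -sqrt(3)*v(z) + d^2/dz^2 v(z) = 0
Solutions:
 v(z) = C1*exp(-3^(1/4)*z) + C2*exp(3^(1/4)*z)


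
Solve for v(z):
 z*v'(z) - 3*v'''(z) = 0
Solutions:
 v(z) = C1 + Integral(C2*airyai(3^(2/3)*z/3) + C3*airybi(3^(2/3)*z/3), z)


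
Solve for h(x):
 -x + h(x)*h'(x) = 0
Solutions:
 h(x) = -sqrt(C1 + x^2)
 h(x) = sqrt(C1 + x^2)


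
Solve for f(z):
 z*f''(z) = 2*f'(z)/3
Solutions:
 f(z) = C1 + C2*z^(5/3)


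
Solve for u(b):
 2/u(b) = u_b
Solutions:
 u(b) = -sqrt(C1 + 4*b)
 u(b) = sqrt(C1 + 4*b)


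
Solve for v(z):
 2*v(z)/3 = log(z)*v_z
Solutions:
 v(z) = C1*exp(2*li(z)/3)


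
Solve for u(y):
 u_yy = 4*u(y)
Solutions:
 u(y) = C1*exp(-2*y) + C2*exp(2*y)


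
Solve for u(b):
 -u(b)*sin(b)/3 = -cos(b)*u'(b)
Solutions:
 u(b) = C1/cos(b)^(1/3)


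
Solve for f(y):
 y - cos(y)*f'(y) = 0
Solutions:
 f(y) = C1 + Integral(y/cos(y), y)


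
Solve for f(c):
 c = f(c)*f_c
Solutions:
 f(c) = -sqrt(C1 + c^2)
 f(c) = sqrt(C1 + c^2)
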